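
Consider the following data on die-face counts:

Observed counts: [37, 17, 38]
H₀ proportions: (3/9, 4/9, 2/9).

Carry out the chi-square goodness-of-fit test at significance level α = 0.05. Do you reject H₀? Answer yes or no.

reject H₀: yes

n = 92; E_i = n·p_i = [30.67, 40.89, 20.44]
χ² = (37−30.67)²/30.67 + (17−40.89)²/40.89 + (38−20.44)²/20.44 = 30.3397
df = 2
p-value (upper-tail) = 0.00000
At α=0.05: p < α → reject H₀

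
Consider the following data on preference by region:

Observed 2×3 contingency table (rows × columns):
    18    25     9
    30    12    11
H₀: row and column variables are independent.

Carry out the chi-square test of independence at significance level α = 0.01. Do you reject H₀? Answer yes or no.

Row totals [52, 53], col totals [48, 37, 20], n=105
χ² = (18−23.77)²/23.77 + (25−18.32)²/18.32 + (9−9.90)²/9.90 + (30−24.23)²/24.23 + (12−18.68)²/18.68 + (11−10.10)²/10.10 = 7.7587
df = 2
p-value (upper-tail) = 0.02066
At α=0.01: p ≥ α → fail to reject H₀

reject H₀: no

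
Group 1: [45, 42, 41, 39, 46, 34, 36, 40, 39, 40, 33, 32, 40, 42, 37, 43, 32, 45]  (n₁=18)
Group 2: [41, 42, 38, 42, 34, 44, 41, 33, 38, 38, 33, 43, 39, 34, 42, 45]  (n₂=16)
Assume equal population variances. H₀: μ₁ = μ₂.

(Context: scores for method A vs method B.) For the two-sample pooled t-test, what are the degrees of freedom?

degrees of freedom = 32

df = n₁ + n₂ − 2 = 18 + 16 − 2 = 32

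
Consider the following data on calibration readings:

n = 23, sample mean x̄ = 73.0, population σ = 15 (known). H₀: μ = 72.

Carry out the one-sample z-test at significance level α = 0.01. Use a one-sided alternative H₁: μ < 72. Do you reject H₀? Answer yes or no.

reject H₀: no

SE = σ/√n = 15/√23 = 3.1277
z = (x̄−μ₀)/SE = (73.0−72)/3.1277 = 0.3197
p-value (one-sided, H₁ less) = 0.62541
At α=0.01: p ≥ α → fail to reject H₀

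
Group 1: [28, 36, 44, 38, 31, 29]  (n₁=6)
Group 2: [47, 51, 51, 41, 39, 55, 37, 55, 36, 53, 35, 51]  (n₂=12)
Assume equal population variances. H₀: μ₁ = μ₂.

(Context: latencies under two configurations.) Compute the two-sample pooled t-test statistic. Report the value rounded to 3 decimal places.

test statistic = -3.174

x̄₁=34.333, s₁=6.154, n₁=6
x̄₂=45.917, s₂=7.763, n₂=12
s_p² = [5·6.154² + 11·7.763²]/16 = 53.2656
SE = √(s_p²·(1/6+1/12)) = 3.6492
t = (34.333−45.917)/3.6492 = -3.1742
df = 16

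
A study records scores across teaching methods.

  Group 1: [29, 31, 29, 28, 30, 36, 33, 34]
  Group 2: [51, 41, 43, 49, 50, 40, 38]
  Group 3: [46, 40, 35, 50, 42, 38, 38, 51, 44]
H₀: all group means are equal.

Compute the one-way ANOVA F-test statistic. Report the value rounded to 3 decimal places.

test statistic = 18.152

Group means [31.25, 44.57, 42.67], grand mean 39.417
SSB = Σnᵢ(x̄ᵢ−x̄)² = 814.619; SSW = ΣΣ(x−x̄ᵢ)² = 471.214
MSB = 814.619/2 = 407.3095; MSW = 471.214/21 = 22.4388
F = MSB/MSW = 18.1520
df = (2, 21)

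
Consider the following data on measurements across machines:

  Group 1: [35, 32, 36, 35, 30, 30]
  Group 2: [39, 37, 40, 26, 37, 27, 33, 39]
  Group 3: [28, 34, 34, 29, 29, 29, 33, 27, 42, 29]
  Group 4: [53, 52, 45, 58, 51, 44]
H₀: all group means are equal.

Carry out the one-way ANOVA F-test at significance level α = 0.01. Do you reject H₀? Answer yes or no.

reject H₀: yes

Group means [33.00, 34.75, 31.40, 50.50], grand mean 36.433
SSB = Σnᵢ(x̄ᵢ−x̄)² = 1533.967; SSW = ΣΣ(x−x̄ᵢ)² = 569.400
MSB = 1533.967/3 = 511.3222; MSW = 569.400/26 = 21.9000
F = MSB/MSW = 23.3480
df = (3, 26)
p-value (upper-tail) = 0.00000
At α=0.01: p < α → reject H₀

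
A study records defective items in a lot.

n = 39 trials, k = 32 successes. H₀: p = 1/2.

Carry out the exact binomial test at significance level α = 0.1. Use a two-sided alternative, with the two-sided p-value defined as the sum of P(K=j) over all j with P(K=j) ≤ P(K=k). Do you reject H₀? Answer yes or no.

reject H₀: yes

Exact binomial: n=39, k=32, p₀=1/2=0.5000
P(X=j) = C(n,j)·p₀^j·(1−p₀)^(n−j); p = Σ P(X=j) over j with P(X=j) ≤ P(X=32)
p-value (two-sided) = 0.00007
At α=0.1: p < α → reject H₀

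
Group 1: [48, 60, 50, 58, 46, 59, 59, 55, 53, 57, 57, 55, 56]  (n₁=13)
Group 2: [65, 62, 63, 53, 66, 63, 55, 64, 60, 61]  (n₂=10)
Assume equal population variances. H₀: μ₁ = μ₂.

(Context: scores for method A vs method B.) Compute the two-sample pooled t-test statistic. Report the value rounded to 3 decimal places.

test statistic = -3.491

x̄₁=54.846, s₁=4.413, n₁=13
x̄₂=61.200, s₂=4.211, n₂=10
s_p² = [12·4.413² + 9·4.211²]/21 = 18.7282
SE = √(s_p²·(1/13+1/10)) = 1.8203
t = (54.846−61.200)/1.8203 = -3.4906
df = 21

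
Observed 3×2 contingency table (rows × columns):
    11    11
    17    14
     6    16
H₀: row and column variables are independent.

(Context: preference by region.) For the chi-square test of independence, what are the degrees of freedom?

degrees of freedom = 2

df = (r−1)(c−1) = (3−1)·(2−1) = 2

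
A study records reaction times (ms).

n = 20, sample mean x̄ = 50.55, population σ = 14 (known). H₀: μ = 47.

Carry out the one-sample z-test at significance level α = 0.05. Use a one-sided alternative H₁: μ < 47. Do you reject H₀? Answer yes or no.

SE = σ/√n = 14/√20 = 3.1305
z = (x̄−μ₀)/SE = (50.55−47)/3.1305 = 1.1340
p-value (one-sided, H₁ less) = 0.87160
At α=0.05: p ≥ α → fail to reject H₀

reject H₀: no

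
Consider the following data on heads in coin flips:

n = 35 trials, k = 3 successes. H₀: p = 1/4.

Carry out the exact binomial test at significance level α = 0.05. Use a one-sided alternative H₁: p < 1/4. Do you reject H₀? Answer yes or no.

Exact binomial: n=35, k=3, p₀=1/4=0.2500
P(X≤3) from Σ C(n,i)·p₀^i·(1−p₀)^(n−i)
p-value (one-sided, H₁ less) = 0.01361
At α=0.05: p < α → reject H₀

reject H₀: yes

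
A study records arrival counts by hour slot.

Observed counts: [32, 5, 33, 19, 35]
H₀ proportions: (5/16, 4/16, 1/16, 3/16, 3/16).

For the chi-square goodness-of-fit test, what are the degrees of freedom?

degrees of freedom = 4

df = k − 1 = 5 − 1 = 4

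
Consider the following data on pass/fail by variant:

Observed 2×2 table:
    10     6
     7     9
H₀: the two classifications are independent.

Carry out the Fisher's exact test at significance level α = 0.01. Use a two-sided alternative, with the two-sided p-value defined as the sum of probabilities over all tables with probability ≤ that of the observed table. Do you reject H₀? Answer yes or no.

reject H₀: no

Margins: r₁=16, r₂=16, c₁=17, c₂=15, n=32
p_obs = C(16,10)·C(16,7)/C(32,17); sum pmf over tables with pmf ≤ p_obs
p-value (two-sided) = 0.47949
At α=0.01: p ≥ α → fail to reject H₀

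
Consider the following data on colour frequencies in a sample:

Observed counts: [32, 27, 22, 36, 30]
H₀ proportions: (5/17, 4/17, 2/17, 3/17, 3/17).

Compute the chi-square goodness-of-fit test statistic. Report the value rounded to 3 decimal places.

test statistic = 10.400

n = 147; E_i = n·p_i = [43.24, 34.59, 17.29, 25.94, 25.94]
χ² = (32−43.24)²/43.24 + (27−34.59)²/34.59 + (22−17.29)²/17.29 + (36−25.94)²/25.94 + (30−25.94)²/25.94 = 10.4003
df = 4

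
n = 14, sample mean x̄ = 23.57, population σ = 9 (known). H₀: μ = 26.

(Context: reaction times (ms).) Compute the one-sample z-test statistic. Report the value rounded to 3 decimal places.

test statistic = -1.010

SE = σ/√n = 9/√14 = 2.4054
z = (x̄−μ₀)/SE = (23.57−26)/2.4054 = -1.0102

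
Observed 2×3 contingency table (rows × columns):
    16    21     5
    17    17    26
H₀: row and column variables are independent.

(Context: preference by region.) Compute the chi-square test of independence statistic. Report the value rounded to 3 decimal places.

Row totals [42, 60], col totals [33, 38, 31], n=102
χ² = (16−13.59)²/13.59 + (21−15.65)²/15.65 + (5−12.76)²/12.76 + (17−19.41)²/19.41 + (17−22.35)²/22.35 + (26−18.24)²/18.24 = 11.8704
df = 2

test statistic = 11.870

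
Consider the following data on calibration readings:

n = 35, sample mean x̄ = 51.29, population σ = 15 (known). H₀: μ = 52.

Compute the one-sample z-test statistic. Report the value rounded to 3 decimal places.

SE = σ/√n = 15/√35 = 2.5355
z = (x̄−μ₀)/SE = (51.29−52)/2.5355 = -0.2800

test statistic = -0.280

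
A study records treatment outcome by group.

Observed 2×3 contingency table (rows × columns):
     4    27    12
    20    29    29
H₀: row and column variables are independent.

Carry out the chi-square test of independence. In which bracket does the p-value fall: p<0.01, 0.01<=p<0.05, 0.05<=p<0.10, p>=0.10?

p-value bracket: 0.01<=p<0.05

Row totals [43, 78], col totals [24, 56, 41], n=121
χ² = (4−8.53)²/8.53 + (27−19.90)²/19.90 + (12−14.57)²/14.57 + (20−15.47)²/15.47 + (29−36.10)²/36.10 + (29−26.43)²/26.43 = 8.3626
df = 2
p-value (upper-tail) = 0.01528
→ bracket: 0.01<=p<0.05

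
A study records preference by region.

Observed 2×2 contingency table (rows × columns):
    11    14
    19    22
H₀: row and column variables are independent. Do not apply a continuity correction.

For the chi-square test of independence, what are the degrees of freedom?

degrees of freedom = 1

df = (r−1)(c−1) = (2−1)·(2−1) = 1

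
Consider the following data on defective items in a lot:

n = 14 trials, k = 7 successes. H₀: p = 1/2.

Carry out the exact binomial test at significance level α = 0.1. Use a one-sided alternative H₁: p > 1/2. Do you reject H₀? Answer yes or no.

Exact binomial: n=14, k=7, p₀=1/2=0.5000
P(X≥7) from Σ C(n,i)·p₀^i·(1−p₀)^(n−i)
p-value (one-sided, H₁ greater) = 0.60474
At α=0.1: p ≥ α → fail to reject H₀

reject H₀: no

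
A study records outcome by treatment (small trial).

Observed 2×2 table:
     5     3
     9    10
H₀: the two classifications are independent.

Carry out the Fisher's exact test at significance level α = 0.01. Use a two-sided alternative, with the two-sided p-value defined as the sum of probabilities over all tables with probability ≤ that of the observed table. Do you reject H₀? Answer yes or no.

reject H₀: no

Margins: r₁=8, r₂=19, c₁=14, c₂=13, n=27
p_obs = C(8,5)·C(19,9)/C(27,14); sum pmf over tables with pmf ≤ p_obs
p-value (two-sided) = 0.67762
At α=0.01: p ≥ α → fail to reject H₀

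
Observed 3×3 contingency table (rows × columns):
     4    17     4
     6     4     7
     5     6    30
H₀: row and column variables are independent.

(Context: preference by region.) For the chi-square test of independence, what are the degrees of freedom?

df = (r−1)(c−1) = (3−1)·(3−1) = 4

degrees of freedom = 4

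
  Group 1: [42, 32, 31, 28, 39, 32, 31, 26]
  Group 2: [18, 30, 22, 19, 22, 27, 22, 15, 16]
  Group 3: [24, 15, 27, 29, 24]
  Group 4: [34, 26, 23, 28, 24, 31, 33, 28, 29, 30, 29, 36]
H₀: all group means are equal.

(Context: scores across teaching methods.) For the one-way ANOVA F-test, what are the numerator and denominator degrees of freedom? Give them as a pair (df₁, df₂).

degrees of freedom = [3, 30]

k = 4 groups, N = 34 total
df = (k−1, N−k) = (4−1, 34−4) = (3, 30)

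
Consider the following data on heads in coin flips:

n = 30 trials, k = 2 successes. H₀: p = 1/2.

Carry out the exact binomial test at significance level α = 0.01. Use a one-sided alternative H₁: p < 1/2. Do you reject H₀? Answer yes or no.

Exact binomial: n=30, k=2, p₀=1/2=0.5000
P(X≤2) from Σ C(n,i)·p₀^i·(1−p₀)^(n−i)
p-value (one-sided, H₁ less) = 0.00000
At α=0.01: p < α → reject H₀

reject H₀: yes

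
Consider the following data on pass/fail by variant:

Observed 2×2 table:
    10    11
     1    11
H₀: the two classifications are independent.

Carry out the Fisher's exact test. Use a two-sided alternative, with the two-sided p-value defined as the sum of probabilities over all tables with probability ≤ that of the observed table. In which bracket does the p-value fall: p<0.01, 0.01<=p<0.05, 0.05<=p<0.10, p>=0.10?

Margins: r₁=21, r₂=12, c₁=11, c₂=22, n=33
p_obs = C(21,10)·C(12,1)/C(33,11); sum pmf over tables with pmf ≤ p_obs
p-value (two-sided) = 0.02734
→ bracket: 0.01<=p<0.05

p-value bracket: 0.01<=p<0.05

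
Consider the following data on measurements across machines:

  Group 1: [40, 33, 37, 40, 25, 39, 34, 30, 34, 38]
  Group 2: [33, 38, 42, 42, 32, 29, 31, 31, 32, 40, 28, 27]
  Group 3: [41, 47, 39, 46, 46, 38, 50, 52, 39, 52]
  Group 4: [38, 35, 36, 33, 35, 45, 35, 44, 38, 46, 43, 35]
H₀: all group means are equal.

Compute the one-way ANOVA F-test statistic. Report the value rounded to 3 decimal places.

test statistic = 10.391

Group means [35.00, 33.75, 45.00, 38.58], grand mean 37.909
SSB = Σnᵢ(x̄ᵢ−x̄)² = 800.470; SSW = ΣΣ(x−x̄ᵢ)² = 1027.167
MSB = 800.470/3 = 266.8232; MSW = 1027.167/40 = 25.6792
F = MSB/MSW = 10.3906
df = (3, 40)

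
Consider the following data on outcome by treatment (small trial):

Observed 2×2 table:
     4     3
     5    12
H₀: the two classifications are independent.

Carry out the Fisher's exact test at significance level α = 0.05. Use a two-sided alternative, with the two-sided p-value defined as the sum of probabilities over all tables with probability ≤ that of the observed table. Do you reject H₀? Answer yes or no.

Margins: r₁=7, r₂=17, c₁=9, c₂=15, n=24
p_obs = C(7,4)·C(17,5)/C(24,9); sum pmf over tables with pmf ≤ p_obs
p-value (two-sided) = 0.35636
At α=0.05: p ≥ α → fail to reject H₀

reject H₀: no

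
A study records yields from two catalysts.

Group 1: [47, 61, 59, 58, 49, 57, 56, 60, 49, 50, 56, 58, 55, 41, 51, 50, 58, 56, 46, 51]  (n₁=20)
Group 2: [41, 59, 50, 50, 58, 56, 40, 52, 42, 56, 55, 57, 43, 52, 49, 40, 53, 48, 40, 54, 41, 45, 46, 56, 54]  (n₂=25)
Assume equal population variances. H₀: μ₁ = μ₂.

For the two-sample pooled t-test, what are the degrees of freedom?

df = n₁ + n₂ − 2 = 20 + 25 − 2 = 43

degrees of freedom = 43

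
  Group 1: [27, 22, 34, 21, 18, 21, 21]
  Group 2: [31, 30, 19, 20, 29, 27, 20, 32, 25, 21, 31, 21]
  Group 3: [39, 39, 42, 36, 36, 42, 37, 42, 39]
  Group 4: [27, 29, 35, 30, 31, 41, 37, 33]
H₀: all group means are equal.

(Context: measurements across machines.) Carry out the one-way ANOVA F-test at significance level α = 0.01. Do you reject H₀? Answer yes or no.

reject H₀: yes

Group means [23.43, 25.50, 39.11, 32.88], grand mean 30.139
SSB = Σnᵢ(x̄ᵢ−x̄)² = 1357.827; SSW = ΣΣ(x−x̄ᵢ)² = 652.478
MSB = 1357.827/3 = 452.6091; MSW = 652.478/32 = 20.3899
F = MSB/MSW = 22.1977
df = (3, 32)
p-value (upper-tail) = 0.00000
At α=0.01: p < α → reject H₀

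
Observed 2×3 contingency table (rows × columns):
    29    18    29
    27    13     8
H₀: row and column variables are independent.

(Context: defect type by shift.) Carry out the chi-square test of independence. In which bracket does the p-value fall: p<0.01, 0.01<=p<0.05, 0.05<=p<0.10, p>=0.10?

p-value bracket: 0.01<=p<0.05

Row totals [76, 48], col totals [56, 31, 37], n=124
χ² = (29−34.32)²/34.32 + (18−19.00)²/19.00 + (29−22.68)²/22.68 + (27−21.68)²/21.68 + (13−12.00)²/12.00 + (8−14.32)²/14.32 = 6.8221
df = 2
p-value (upper-tail) = 0.03301
→ bracket: 0.01<=p<0.05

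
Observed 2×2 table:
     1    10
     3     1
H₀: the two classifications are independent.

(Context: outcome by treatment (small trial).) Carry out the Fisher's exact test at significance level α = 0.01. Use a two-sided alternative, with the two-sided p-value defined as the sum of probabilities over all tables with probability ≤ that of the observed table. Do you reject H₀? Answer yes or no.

reject H₀: no

Margins: r₁=11, r₂=4, c₁=4, c₂=11, n=15
p_obs = C(11,1)·C(4,3)/C(15,4); sum pmf over tables with pmf ≤ p_obs
p-value (two-sided) = 0.03297
At α=0.01: p ≥ α → fail to reject H₀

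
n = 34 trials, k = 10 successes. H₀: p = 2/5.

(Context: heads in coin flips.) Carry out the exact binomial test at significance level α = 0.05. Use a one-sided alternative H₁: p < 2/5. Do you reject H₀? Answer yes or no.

reject H₀: no

Exact binomial: n=34, k=10, p₀=2/5=0.4000
P(X≤10) from Σ C(n,i)·p₀^i·(1−p₀)^(n−i)
p-value (one-sided, H₁ less) = 0.13831
At α=0.05: p ≥ α → fail to reject H₀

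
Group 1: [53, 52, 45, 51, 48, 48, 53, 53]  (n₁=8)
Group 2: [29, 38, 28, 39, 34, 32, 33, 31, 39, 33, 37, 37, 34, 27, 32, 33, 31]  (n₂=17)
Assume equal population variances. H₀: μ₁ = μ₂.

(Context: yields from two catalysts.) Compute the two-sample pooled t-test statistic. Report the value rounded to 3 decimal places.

test statistic = 11.384

x̄₁=50.375, s₁=3.021, n₁=8
x̄₂=33.353, s₂=3.673, n₂=17
s_p² = [7·3.021² + 16·3.673²]/23 = 12.1634
SE = √(s_p²·(1/8+1/17)) = 1.4953
t = (50.375−33.353)/1.4953 = 11.3837
df = 23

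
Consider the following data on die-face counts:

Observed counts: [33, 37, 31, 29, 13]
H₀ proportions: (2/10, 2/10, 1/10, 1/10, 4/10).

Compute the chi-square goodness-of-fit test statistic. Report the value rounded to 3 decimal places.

n = 143; E_i = n·p_i = [28.60, 28.60, 14.30, 14.30, 57.20]
χ² = (33−28.60)²/28.60 + (37−28.60)²/28.60 + (31−14.30)²/14.30 + (29−14.30)²/14.30 + (13−57.20)²/57.20 = 71.9126
df = 4

test statistic = 71.913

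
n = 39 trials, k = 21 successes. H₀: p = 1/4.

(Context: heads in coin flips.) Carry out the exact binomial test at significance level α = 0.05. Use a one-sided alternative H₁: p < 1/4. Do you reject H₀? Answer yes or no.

reject H₀: no

Exact binomial: n=39, k=21, p₀=1/4=0.2500
P(X≤21) from Σ C(n,i)·p₀^i·(1−p₀)^(n−i)
p-value (one-sided, H₁ less) = 0.99997
At α=0.05: p ≥ α → fail to reject H₀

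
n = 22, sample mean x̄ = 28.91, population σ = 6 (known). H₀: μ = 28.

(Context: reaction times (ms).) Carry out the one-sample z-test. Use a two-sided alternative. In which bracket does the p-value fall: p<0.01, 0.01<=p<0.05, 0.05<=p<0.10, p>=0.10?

p-value bracket: p>=0.10

SE = σ/√n = 6/√22 = 1.2792
z = (x̄−μ₀)/SE = (28.91−28)/1.2792 = 0.7114
p-value (two-sided) = 0.47685
→ bracket: p>=0.10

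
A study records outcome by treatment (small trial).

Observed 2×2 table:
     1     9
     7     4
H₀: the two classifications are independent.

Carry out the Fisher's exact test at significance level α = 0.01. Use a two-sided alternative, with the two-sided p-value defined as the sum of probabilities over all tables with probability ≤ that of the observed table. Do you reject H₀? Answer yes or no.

Margins: r₁=10, r₂=11, c₁=8, c₂=13, n=21
p_obs = C(10,1)·C(11,7)/C(21,8); sum pmf over tables with pmf ≤ p_obs
p-value (two-sided) = 0.02374
At α=0.01: p ≥ α → fail to reject H₀

reject H₀: no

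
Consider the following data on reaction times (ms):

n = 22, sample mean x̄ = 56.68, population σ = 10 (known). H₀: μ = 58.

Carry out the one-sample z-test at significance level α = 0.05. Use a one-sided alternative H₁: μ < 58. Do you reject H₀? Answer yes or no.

reject H₀: no

SE = σ/√n = 10/√22 = 2.1320
z = (x̄−μ₀)/SE = (56.68−58)/2.1320 = -0.6191
p-value (one-sided, H₁ less) = 0.26791
At α=0.05: p ≥ α → fail to reject H₀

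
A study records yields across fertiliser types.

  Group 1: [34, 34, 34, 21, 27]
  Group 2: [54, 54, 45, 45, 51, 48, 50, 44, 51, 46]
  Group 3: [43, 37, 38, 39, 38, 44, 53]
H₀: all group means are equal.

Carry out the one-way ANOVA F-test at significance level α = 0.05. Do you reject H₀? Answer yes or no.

Group means [30.00, 48.80, 41.71], grand mean 42.273
SSB = Σnᵢ(x̄ᵢ−x̄)² = 1181.335; SSW = ΣΣ(x−x̄ᵢ)² = 455.029
MSB = 1181.335/2 = 590.6675; MSW = 455.029/19 = 23.9489
F = MSB/MSW = 24.6637
df = (2, 19)
p-value (upper-tail) = 0.00001
At α=0.05: p < α → reject H₀

reject H₀: yes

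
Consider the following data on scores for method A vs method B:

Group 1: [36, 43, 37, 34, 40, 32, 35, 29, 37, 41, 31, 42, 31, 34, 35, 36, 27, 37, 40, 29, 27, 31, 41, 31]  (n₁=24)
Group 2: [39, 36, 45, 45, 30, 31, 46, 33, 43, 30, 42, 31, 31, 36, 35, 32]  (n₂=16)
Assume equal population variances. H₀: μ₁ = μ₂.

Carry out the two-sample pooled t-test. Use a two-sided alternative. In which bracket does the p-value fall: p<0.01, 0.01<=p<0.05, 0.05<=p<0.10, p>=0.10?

p-value bracket: p>=0.10

x̄₁=34.833, s₁=4.770, n₁=24
x̄₂=36.562, s₂=5.910, n₂=16
s_p² = [23·4.770² + 15·5.910²]/38 = 27.5598
SE = √(s_p²·(1/24+1/16)) = 1.6943
t = (34.833−36.562)/1.6943 = -1.0206
df = 38
p-value (two-sided) = 0.31392
→ bracket: p>=0.10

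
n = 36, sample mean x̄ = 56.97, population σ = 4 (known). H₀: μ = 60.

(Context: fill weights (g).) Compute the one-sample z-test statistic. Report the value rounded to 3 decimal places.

SE = σ/√n = 4/√36 = 0.6667
z = (x̄−μ₀)/SE = (56.97−60)/0.6667 = -4.5450

test statistic = -4.545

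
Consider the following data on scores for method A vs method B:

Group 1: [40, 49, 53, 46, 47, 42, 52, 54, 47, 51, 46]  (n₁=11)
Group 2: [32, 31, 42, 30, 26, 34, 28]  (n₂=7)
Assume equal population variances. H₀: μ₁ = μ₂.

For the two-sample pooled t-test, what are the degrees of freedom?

df = n₁ + n₂ − 2 = 11 + 7 − 2 = 16

degrees of freedom = 16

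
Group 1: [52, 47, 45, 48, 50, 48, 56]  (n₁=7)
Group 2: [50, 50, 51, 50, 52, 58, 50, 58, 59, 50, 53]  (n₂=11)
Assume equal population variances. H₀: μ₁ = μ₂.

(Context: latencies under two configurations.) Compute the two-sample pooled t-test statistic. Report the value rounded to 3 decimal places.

test statistic = -1.911

x̄₁=49.429, s₁=3.645, n₁=7
x̄₂=52.818, s₂=3.683, n₂=11
s_p² = [6·3.645² + 10·3.683²]/16 = 13.4594
SE = √(s_p²·(1/7+1/11)) = 1.7738
t = (49.429−52.818)/1.7738 = -1.9109
df = 16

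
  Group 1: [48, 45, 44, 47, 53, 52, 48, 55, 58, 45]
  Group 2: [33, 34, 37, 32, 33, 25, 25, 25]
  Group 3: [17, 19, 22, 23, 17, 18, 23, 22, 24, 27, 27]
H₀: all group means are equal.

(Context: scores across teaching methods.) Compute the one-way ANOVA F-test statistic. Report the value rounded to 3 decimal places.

test statistic = 109.638

Group means [49.50, 30.50, 21.73], grand mean 33.724
SSB = Σnᵢ(x̄ᵢ−x̄)² = 4155.111; SSW = ΣΣ(x−x̄ᵢ)² = 492.682
MSB = 4155.111/2 = 2077.5556; MSW = 492.682/26 = 18.9493
F = MSB/MSW = 109.6376
df = (2, 26)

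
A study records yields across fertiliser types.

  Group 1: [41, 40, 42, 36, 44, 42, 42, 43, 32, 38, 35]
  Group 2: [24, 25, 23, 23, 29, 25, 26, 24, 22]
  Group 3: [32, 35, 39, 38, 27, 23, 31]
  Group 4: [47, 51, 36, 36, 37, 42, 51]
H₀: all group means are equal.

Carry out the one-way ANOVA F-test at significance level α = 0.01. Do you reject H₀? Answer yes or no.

reject H₀: yes

Group means [39.55, 24.56, 32.14, 42.86], grand mean 34.735
SSB = Σnᵢ(x̄ᵢ−x̄)² = 1695.954; SSW = ΣΣ(x−x̄ᵢ)² = 658.664
MSB = 1695.954/3 = 565.3180; MSW = 658.664/30 = 21.9555
F = MSB/MSW = 25.7484
df = (3, 30)
p-value (upper-tail) = 0.00000
At α=0.01: p < α → reject H₀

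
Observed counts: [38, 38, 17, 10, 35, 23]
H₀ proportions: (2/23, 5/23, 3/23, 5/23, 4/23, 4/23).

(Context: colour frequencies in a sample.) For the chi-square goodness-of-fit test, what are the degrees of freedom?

df = k − 1 = 6 − 1 = 5

degrees of freedom = 5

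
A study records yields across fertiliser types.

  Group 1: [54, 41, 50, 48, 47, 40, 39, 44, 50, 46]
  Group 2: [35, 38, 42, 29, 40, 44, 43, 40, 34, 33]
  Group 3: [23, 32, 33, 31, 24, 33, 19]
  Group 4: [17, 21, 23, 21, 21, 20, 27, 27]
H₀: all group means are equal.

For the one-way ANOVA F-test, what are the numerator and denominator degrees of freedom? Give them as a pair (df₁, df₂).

k = 4 groups, N = 35 total
df = (k−1, N−k) = (4−1, 35−4) = (3, 31)

degrees of freedom = [3, 31]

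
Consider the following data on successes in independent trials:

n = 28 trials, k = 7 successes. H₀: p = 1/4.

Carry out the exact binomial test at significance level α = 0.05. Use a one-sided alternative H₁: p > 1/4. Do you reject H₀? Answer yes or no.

reject H₀: no

Exact binomial: n=28, k=7, p₀=1/4=0.2500
P(X≥7) from Σ C(n,i)·p₀^i·(1−p₀)^(n−i)
p-value (one-sided, H₁ greater) = 0.57214
At α=0.05: p ≥ α → fail to reject H₀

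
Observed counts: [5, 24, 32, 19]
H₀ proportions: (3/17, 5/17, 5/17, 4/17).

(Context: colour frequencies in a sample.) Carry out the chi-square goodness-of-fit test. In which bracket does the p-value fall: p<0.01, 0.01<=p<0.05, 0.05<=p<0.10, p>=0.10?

p-value bracket: 0.01<=p<0.05

n = 80; E_i = n·p_i = [14.12, 23.53, 23.53, 18.82]
χ² = (5−14.12)²/14.12 + (24−23.53)²/23.53 + (32−23.53)²/23.53 + (19−18.82)²/18.82 = 8.9490
df = 3
p-value (upper-tail) = 0.02998
→ bracket: 0.01<=p<0.05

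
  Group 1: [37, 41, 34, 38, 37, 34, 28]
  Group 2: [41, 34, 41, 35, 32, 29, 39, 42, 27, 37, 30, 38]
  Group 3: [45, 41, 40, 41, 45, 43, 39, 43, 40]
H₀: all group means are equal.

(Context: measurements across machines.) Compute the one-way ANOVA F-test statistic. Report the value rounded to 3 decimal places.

test statistic = 7.421

Group means [35.57, 35.42, 41.89], grand mean 37.536
SSB = Σnᵢ(x̄ᵢ−x̄)² = 251.444; SSW = ΣΣ(x−x̄ᵢ)² = 423.520
MSB = 251.444/2 = 125.7222; MSW = 423.520/25 = 16.9408
F = MSB/MSW = 7.4213
df = (2, 25)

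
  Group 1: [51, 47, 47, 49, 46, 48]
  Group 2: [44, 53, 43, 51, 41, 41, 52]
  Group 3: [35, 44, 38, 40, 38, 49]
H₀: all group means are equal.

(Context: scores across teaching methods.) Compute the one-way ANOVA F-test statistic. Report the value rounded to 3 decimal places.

Group means [48.00, 46.43, 40.67], grand mean 45.105
SSB = Σnᵢ(x̄ᵢ−x̄)² = 180.742; SSW = ΣΣ(x−x̄ᵢ)² = 315.048
MSB = 180.742/2 = 90.3709; MSW = 315.048/16 = 19.6905
F = MSB/MSW = 4.5896
df = (2, 16)

test statistic = 4.590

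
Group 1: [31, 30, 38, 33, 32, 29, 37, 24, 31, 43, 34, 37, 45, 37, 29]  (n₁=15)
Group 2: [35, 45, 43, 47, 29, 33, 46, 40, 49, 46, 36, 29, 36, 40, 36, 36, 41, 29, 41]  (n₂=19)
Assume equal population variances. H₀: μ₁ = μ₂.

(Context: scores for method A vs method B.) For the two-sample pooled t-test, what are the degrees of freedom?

degrees of freedom = 32

df = n₁ + n₂ − 2 = 15 + 19 − 2 = 32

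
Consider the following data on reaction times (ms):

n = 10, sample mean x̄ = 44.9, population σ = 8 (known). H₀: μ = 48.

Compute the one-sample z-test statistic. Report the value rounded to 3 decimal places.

test statistic = -1.225

SE = σ/√n = 8/√10 = 2.5298
z = (x̄−μ₀)/SE = (44.9−48)/2.5298 = -1.2254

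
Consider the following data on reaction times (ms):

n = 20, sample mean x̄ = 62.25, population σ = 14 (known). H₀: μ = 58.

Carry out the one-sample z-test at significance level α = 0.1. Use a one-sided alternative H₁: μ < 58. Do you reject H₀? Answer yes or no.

SE = σ/√n = 14/√20 = 3.1305
z = (x̄−μ₀)/SE = (62.25−58)/3.1305 = 1.3576
p-value (one-sided, H₁ less) = 0.91271
At α=0.1: p ≥ α → fail to reject H₀

reject H₀: no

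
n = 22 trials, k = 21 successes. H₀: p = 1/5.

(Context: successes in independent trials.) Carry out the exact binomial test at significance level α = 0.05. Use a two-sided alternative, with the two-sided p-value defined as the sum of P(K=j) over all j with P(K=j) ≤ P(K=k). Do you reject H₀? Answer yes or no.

reject H₀: yes

Exact binomial: n=22, k=21, p₀=1/5=0.2000
P(X=j) = C(n,j)·p₀^j·(1−p₀)^(n−j); p = Σ P(X=j) over j with P(X=j) ≤ P(X=21)
p-value (two-sided) = 0.00000
At α=0.05: p < α → reject H₀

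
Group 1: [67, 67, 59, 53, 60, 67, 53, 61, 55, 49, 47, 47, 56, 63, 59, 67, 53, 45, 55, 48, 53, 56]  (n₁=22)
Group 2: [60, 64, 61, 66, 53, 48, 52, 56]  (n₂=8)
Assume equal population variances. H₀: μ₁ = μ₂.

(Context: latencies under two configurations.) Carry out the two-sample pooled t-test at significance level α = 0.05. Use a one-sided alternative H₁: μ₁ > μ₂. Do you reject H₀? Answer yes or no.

x̄₁=56.364, s₁=6.980, n₁=22
x̄₂=57.500, s₂=6.279, n₂=8
s_p² = [21·6.980² + 7·6.279²]/28 = 46.3961
SE = √(s_p²·(1/22+1/8)) = 2.8122
t = (56.364−57.500)/2.8122 = -0.4041
df = 28
p-value (one-sided, H₁ greater) = 0.65539
At α=0.05: p ≥ α → fail to reject H₀

reject H₀: no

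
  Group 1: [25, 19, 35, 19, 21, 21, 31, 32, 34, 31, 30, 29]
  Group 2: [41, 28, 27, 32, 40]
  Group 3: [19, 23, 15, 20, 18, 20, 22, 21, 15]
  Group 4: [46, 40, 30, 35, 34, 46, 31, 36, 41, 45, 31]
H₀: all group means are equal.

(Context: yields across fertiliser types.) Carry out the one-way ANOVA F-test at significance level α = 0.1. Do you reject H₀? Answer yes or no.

reject H₀: yes

Group means [27.25, 33.60, 19.22, 37.73], grand mean 29.270
SSB = Σnᵢ(x̄ᵢ−x̄)² = 1838.110; SSW = ΣΣ(x−x̄ᵢ)² = 1003.187
MSB = 1838.110/3 = 612.7033; MSW = 1003.187/33 = 30.3996
F = MSB/MSW = 20.1550
df = (3, 33)
p-value (upper-tail) = 0.00000
At α=0.1: p < α → reject H₀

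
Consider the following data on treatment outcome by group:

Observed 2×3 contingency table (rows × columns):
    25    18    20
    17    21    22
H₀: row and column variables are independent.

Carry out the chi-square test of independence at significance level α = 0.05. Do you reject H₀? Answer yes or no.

reject H₀: no

Row totals [63, 60], col totals [42, 39, 42], n=123
χ² = (25−21.51)²/21.51 + (18−19.98)²/19.98 + (20−21.51)²/21.51 + (17−20.49)²/20.49 + (21−19.02)²/19.02 + (22−20.49)²/20.49 = 1.7777
df = 2
p-value (upper-tail) = 0.41113
At α=0.05: p ≥ α → fail to reject H₀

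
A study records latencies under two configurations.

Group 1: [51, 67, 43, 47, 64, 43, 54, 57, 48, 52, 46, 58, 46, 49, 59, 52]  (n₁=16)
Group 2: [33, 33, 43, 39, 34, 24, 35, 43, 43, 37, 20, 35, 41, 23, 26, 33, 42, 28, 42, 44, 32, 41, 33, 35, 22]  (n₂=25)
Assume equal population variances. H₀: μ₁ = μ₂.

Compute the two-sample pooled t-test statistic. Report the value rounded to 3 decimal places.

x̄₁=52.250, s₁=7.151, n₁=16
x̄₂=34.440, s₂=7.275, n₂=25
s_p² = [15·7.151² + 24·7.275²]/39 = 52.2349
SE = √(s_p²·(1/16+1/25)) = 2.3139
t = (52.250−34.440)/2.3139 = 7.6970
df = 39

test statistic = 7.697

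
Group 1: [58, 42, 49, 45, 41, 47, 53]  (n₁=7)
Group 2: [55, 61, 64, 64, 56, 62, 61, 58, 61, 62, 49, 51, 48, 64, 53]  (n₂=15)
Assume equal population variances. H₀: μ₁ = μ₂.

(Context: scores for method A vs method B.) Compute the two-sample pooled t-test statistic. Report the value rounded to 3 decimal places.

x̄₁=47.857, s₁=6.067, n₁=7
x̄₂=57.933, s₂=5.574, n₂=15
s_p² = [6·6.067² + 14·5.574²]/20 = 32.7895
SE = √(s_p²·(1/7+1/15)) = 2.6211
t = (47.857−57.933)/2.6211 = -3.8443
df = 20

test statistic = -3.844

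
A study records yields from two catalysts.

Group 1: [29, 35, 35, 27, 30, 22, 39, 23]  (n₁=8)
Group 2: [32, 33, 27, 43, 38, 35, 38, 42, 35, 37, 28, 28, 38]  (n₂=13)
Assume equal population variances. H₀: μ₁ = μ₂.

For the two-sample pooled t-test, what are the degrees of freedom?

df = n₁ + n₂ − 2 = 8 + 13 − 2 = 19

degrees of freedom = 19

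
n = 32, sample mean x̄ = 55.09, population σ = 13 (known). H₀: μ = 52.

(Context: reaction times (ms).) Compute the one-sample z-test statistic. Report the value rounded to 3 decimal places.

test statistic = 1.345

SE = σ/√n = 13/√32 = 2.2981
z = (x̄−μ₀)/SE = (55.09−52)/2.2981 = 1.3446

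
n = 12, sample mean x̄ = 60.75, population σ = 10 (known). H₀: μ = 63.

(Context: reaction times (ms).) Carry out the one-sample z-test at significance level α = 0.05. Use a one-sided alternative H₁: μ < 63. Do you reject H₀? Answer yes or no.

SE = σ/√n = 10/√12 = 2.8868
z = (x̄−μ₀)/SE = (60.75−63)/2.8868 = -0.7794
p-value (one-sided, H₁ less) = 0.21787
At α=0.05: p ≥ α → fail to reject H₀

reject H₀: no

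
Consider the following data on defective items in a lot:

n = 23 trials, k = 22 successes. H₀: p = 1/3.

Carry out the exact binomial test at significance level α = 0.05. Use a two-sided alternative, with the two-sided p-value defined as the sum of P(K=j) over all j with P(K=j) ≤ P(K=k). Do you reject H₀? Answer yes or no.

reject H₀: yes

Exact binomial: n=23, k=22, p₀=1/3=0.3333
P(X=j) = C(n,j)·p₀^j·(1−p₀)^(n−j); p = Σ P(X=j) over j with P(X=j) ≤ P(X=22)
p-value (two-sided) = 0.00000
At α=0.05: p < α → reject H₀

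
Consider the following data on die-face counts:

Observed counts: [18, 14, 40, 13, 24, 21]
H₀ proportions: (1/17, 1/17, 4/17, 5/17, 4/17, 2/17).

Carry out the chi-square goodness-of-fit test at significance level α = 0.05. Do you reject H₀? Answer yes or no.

n = 130; E_i = n·p_i = [7.65, 7.65, 30.59, 38.24, 30.59, 15.29]
χ² = (18−7.65)²/7.65 + (14−7.65)²/7.65 + (40−30.59)²/30.59 + (13−38.24)²/38.24 + (24−30.59)²/30.59 + (21−15.29)²/15.29 = 42.3931
df = 5
p-value (upper-tail) = 0.00000
At α=0.05: p < α → reject H₀

reject H₀: yes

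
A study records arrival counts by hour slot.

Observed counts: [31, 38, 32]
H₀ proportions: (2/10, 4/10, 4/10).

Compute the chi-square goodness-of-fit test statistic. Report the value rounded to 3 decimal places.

n = 101; E_i = n·p_i = [20.20, 40.40, 40.40]
χ² = (31−20.20)²/20.20 + (38−40.40)²/40.40 + (32−40.40)²/40.40 = 7.6634
df = 2

test statistic = 7.663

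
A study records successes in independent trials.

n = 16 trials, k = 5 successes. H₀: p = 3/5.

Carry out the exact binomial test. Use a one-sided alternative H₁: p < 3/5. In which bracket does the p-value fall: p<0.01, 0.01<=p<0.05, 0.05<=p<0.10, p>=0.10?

p-value bracket: 0.01<=p<0.05

Exact binomial: n=16, k=5, p₀=3/5=0.6000
P(X≤5) from Σ C(n,i)·p₀^i·(1−p₀)^(n−i)
p-value (one-sided, H₁ less) = 0.01914
→ bracket: 0.01<=p<0.05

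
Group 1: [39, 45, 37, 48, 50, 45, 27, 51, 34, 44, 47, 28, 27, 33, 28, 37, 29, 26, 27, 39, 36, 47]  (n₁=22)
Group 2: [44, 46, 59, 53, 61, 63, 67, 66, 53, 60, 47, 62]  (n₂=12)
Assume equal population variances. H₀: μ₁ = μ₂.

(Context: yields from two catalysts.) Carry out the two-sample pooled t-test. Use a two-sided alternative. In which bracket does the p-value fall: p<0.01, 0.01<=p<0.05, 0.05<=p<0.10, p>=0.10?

p-value bracket: p<0.01

x̄₁=37.455, s₁=8.562, n₁=22
x̄₂=56.750, s₂=7.933, n₂=12
s_p² = [21·8.562² + 11·7.933²]/32 = 69.7408
SE = √(s_p²·(1/22+1/12)) = 2.9970
t = (37.455−56.750)/2.9970 = -6.4383
df = 32
p-value (two-sided) = 0.00000
→ bracket: p<0.01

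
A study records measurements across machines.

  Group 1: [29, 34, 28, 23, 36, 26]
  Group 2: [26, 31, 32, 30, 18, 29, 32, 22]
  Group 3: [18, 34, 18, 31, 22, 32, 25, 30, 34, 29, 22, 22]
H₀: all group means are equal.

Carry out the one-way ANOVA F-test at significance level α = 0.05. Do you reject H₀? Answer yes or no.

reject H₀: no

Group means [29.33, 27.50, 26.42], grand mean 27.423
SSB = Σnᵢ(x̄ᵢ−x̄)² = 34.096; SSW = ΣΣ(x−x̄ᵢ)² = 692.250
MSB = 34.096/2 = 17.0481; MSW = 692.250/23 = 30.0978
F = MSB/MSW = 0.5664
df = (2, 23)
p-value (upper-tail) = 0.57527
At α=0.05: p ≥ α → fail to reject H₀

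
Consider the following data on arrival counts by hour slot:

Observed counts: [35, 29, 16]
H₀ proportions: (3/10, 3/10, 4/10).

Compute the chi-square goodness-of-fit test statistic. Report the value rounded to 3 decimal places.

test statistic = 14.083

n = 80; E_i = n·p_i = [24.00, 24.00, 32.00]
χ² = (35−24.00)²/24.00 + (29−24.00)²/24.00 + (16−32.00)²/32.00 = 14.0833
df = 2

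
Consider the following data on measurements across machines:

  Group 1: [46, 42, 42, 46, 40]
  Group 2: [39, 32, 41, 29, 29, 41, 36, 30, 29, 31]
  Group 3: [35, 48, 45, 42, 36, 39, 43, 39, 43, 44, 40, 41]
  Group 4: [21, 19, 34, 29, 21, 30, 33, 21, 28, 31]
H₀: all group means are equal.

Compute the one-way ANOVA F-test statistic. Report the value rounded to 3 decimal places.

test statistic = 23.663

Group means [43.20, 33.70, 41.25, 26.70], grand mean 35.541
SSB = Σnᵢ(x̄ᵢ−x̄)² = 1499.939; SSW = ΣΣ(x−x̄ᵢ)² = 697.250
MSB = 1499.939/3 = 499.9797; MSW = 697.250/33 = 21.1288
F = MSB/MSW = 23.6634
df = (3, 33)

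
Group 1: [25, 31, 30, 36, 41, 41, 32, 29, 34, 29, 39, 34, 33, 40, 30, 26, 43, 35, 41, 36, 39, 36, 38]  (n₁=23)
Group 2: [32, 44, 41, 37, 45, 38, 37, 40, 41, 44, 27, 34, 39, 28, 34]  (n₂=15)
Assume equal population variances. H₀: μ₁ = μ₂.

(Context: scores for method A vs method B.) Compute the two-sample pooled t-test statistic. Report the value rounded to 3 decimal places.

x̄₁=34.696, s₁=5.103, n₁=23
x̄₂=37.400, s₂=5.539, n₂=15
s_p² = [22·5.103² + 14·5.539²]/36 = 27.8464
SE = √(s_p²·(1/23+1/15)) = 1.7513
t = (34.696−37.400)/1.7513 = -1.5442
df = 36

test statistic = -1.544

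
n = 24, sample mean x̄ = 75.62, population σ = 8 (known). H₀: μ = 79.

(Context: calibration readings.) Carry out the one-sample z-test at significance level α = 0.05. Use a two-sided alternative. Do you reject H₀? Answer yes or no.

reject H₀: yes

SE = σ/√n = 8/√24 = 1.6330
z = (x̄−μ₀)/SE = (75.62−79)/1.6330 = -2.0698
p-value (two-sided) = 0.03847
At α=0.05: p < α → reject H₀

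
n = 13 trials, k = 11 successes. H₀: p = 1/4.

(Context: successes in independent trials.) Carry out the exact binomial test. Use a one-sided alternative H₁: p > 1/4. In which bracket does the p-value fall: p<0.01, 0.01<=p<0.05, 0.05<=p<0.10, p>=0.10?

p-value bracket: p<0.01

Exact binomial: n=13, k=11, p₀=1/4=0.2500
P(X≥11) from Σ C(n,i)·p₀^i·(1−p₀)^(n−i)
p-value (one-sided, H₁ greater) = 0.00001
→ bracket: p<0.01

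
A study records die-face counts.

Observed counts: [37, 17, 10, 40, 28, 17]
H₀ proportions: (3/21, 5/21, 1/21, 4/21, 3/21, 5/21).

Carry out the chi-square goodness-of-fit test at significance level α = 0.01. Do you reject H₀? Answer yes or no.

reject H₀: yes

n = 149; E_i = n·p_i = [21.29, 35.48, 7.10, 28.38, 21.29, 35.48]
χ² = (37−21.29)²/21.29 + (17−35.48)²/35.48 + (10−7.10)²/7.10 + (40−28.38)²/28.38 + (28−21.29)²/21.29 + (17−35.48)²/35.48 = 38.9101
df = 5
p-value (upper-tail) = 0.00000
At α=0.01: p < α → reject H₀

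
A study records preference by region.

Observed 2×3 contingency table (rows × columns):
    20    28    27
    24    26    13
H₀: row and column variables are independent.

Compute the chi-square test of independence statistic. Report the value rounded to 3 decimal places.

test statistic = 4.327

Row totals [75, 63], col totals [44, 54, 40], n=138
χ² = (20−23.91)²/23.91 + (28−29.35)²/29.35 + (27−21.74)²/21.74 + (24−20.09)²/20.09 + (26−24.65)²/24.65 + (13−18.26)²/18.26 = 4.3270
df = 2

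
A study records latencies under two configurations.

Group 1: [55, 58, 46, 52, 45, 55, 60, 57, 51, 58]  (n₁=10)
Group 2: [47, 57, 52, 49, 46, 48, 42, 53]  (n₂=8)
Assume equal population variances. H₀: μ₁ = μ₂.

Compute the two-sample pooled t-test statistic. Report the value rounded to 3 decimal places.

test statistic = 1.906

x̄₁=53.700, s₁=5.122, n₁=10
x̄₂=49.250, s₂=4.652, n₂=8
s_p² = [9·5.122² + 7·4.652²]/16 = 24.2250
SE = √(s_p²·(1/10+1/8)) = 2.3347
t = (53.700−49.250)/2.3347 = 1.9061
df = 16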